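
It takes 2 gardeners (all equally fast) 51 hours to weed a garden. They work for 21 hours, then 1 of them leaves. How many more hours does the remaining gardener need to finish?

60 hours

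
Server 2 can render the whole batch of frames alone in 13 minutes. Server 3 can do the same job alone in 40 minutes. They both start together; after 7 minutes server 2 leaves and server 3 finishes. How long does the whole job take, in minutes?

In the first 7 minutes the combined rate is 53/520, so 371/520 of the job is done, leaving 149/520.
After server 2 leaves the rate is 1/40 per minute; the remaining 149/520 takes 149/13 minutes.
Total = 7 + 149/13 = 240/13 minutes.

240/13 minutes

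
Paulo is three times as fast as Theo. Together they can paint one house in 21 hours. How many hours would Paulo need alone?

28 hours

Let Theo's rate be r; then Paulo's rate is 3r, so together (3 + 1)r = 4r = 1/21.
Thus r = 1/84 per hour.
Theo alone: 84 hours; Paulo alone: 28 hours.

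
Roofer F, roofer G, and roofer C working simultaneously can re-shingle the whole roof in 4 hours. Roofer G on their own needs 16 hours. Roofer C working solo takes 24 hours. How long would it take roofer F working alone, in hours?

Combined rate is 1/4 per hour.
Known contribution: 1/16 + 1/24 = (3 + 2)/48 = 5/48 per hour.
So roofer F's rate is 1/4 − 5/48 = 7/48, meaning 48/7 hours alone.

48/7 hours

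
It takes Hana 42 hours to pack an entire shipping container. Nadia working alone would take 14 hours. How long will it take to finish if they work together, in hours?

With two workers the combined time is the product over the sum: 42·14/(42+14) = 588/56 = 21/2 hours.

21/2 hours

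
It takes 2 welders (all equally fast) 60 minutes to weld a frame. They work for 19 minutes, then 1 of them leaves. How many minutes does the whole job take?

One welder does 1/120 of the job per minute.
After 19 minutes with 2 welders, 19/60 is done (41/60 left).
With 1 welder the rate is 1/120, so the rest takes 41/60 ÷ 1/120 = 82 minutes.
Total = 19 + 82 = 101 minutes.

101 minutes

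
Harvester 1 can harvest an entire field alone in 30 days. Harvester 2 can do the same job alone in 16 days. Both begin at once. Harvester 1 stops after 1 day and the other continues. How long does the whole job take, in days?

In the first 1 day the combined rate is 23/240, so 23/240 of the job is done, leaving 217/240.
After harvester 1 leaves the rate is 1/16 per day; the remaining 217/240 takes 217/15 days.
Total = 1 + 217/15 = 232/15 days.

232/15 days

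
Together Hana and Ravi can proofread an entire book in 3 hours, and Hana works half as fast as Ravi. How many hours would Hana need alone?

9 hours

Let Ravi's rate be r; then Hana's rate is (1/2)r, so together (1/2 + 1)r = (3/2)r = 1/3.
Thus r = 2/9 per hour.
Ravi alone: 9/2 hours; Hana alone: 9 hours.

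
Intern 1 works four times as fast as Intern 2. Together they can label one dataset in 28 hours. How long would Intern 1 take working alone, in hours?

Let Intern 2's rate be r; then Intern 1's rate is 4r, so together (4 + 1)r = 5r = 1/28.
Thus r = 1/140 per hour.
Intern 2 alone: 140 hours; Intern 1 alone: 35 hours.

35 hours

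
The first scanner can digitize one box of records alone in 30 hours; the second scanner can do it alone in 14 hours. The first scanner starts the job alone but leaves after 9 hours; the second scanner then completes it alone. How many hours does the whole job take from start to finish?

94/5 hours

In 9 hours the first scanner does 9/30 = 3/10 of the job, leaving 7/10.
The second scanner works at 1/14 per hour, so finishing takes 7/10 ÷ 1/14 = 49/5 hours.
Total time = 9 + 49/5 = 94/5 hours.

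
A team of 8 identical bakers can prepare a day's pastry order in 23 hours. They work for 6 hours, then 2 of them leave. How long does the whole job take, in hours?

86/3 hours

One baker does 1/184 of the job per hour.
After 6 hours with 8 bakers, 6/23 is done (17/23 left).
With 6 bakers the rate is 6/184 = 3/92, so the rest takes 17/23 ÷ 3/92 = 68/3 hours.
Total = 6 + 68/3 = 86/3 hours.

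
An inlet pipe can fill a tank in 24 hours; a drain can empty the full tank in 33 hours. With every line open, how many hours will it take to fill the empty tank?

88 hours

Net rate = 1/24 − 1/33 = (11 − 8)/264 = 3/264 = 1/88 per hour.
Filling time = 1 ÷ (1/88) = 88 hours.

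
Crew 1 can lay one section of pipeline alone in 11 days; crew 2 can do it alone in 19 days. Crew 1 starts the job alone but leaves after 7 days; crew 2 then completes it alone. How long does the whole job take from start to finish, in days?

In 7 days crew 1 does 7/11 of the job, leaving 4/11.
Crew 2 works at 1/19 per day, so finishing takes 4/11 ÷ 1/19 = 76/11 days.
Total time = 7 + 76/11 = 153/11 days.

153/11 days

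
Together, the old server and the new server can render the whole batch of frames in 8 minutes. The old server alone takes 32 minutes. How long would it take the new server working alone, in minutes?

32/3 minutes

Combined rate is 1/8 per minute.
Known contribution: 1/32 per minute.
So the new server's rate is 1/8 − 1/32 = 3/32, meaning 32/3 minutes alone.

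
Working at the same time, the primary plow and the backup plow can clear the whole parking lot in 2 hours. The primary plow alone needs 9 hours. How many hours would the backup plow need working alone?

18/7 hours

Combined rate is 1/2 per hour.
Known contribution: 1/9 per hour.
So the backup plow's rate is 1/2 − 1/9 = 7/18, meaning 18/7 hours alone.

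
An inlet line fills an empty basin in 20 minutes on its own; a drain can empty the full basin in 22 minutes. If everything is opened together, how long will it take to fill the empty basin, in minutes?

Net rate = 1/20 − 1/22 = (11 − 10)/220 = 1/220 per minute.
Filling time = 1 ÷ (1/220) = 220 minutes.

220 minutes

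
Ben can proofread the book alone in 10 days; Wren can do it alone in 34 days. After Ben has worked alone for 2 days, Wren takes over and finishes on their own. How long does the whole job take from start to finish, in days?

146/5 days

In 2 days Ben does 2/10 = 1/5 of the job, leaving 4/5.
Wren works at 1/34 per day, so finishing takes 4/5 ÷ 1/34 = 136/5 days.
Total time = 2 + 136/5 = 146/5 days.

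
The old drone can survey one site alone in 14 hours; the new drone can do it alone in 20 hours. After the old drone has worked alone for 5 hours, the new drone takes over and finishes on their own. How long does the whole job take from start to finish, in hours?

125/7 hours

In 5 hours the old drone does 5/14 of the job, leaving 9/14.
The new drone works at 1/20 per hour, so finishing takes 9/14 ÷ 1/20 = 90/7 hours.
Total time = 5 + 90/7 = 125/7 hours.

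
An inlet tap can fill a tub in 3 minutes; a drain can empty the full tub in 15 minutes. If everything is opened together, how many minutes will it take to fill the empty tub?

15/4 minutes

Net rate = 1/3 − 1/15 = (5 − 1)/15 = 4/15 per minute.
Filling time = 1 ÷ (4/15) = 15/4 minutes.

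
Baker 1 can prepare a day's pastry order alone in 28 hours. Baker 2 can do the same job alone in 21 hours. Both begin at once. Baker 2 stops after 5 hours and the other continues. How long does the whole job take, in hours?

In the first 5 hours the combined rate is 1/12, so 5/12 of the job is done, leaving 7/12.
After baker 2 leaves the rate is 1/28 per hour; the remaining 7/12 takes 49/3 hours.
Total = 5 + 49/3 = 64/3 hours.

64/3 hours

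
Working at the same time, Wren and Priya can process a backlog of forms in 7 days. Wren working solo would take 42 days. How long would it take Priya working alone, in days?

42/5 days

Combined rate is 1/7 per day.
Known contribution: 1/42 per day.
So Priya's rate is 1/7 − 1/42 = 5/42, meaning 42/5 days alone.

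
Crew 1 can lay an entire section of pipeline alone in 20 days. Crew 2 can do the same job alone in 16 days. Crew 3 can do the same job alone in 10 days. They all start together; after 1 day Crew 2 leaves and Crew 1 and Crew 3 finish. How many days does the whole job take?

25/4 days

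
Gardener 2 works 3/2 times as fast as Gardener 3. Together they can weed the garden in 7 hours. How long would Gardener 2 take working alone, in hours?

35/3 hours

Let Gardener 3's rate be r; then Gardener 2's rate is (3/2)r, so together (3/2 + 1)r = (5/2)r = 1/7.
Thus r = 2/35 per hour.
Gardener 3 alone: 35/2 hours; Gardener 2 alone: 35/3 hours.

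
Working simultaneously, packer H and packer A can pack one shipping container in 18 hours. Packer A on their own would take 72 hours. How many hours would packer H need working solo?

Combined rate is 1/18 per hour.
Known contribution: 1/72 per hour.
So packer H's rate is 1/18 − 1/72 = 1/24, meaning 24 hours alone.

24 hours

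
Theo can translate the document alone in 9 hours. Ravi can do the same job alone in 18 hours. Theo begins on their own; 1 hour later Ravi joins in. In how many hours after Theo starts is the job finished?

19/3 hours

In the first 1 hour Theo alone does 1/9 of the job, leaving 8/9.
Once everyone is working, combined rate: 1/9 + 1/18 = (2 + 1)/18 = 3/18 = 1/6 per hour.
Remaining 8/9 at 1/6 per hour takes 16/3 hours.
Total from the start = 1 + 16/3 = 19/3 hours.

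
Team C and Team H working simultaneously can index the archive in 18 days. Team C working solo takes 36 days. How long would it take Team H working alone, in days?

36 days

Combined rate is 1/18 per day.
Known contribution: 1/36 per day.
So Team H's rate is 1/18 − 1/36 = 1/36, meaning 36 days alone.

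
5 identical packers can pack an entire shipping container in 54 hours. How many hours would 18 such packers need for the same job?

15 hours

Total work is 5·54 = 270 packer-hours.
With 18 packers: 270/18 = 15 hours.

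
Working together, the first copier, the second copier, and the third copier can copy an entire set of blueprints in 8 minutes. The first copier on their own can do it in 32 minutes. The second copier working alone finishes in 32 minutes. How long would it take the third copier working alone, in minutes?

16 minutes

Combined rate is 1/8 per minute.
Known contribution: 1/32 + 1/32 = (1 + 1)/32 = 2/32 = 1/16 per minute.
So the third copier's rate is 1/8 − 1/16 = 1/16, meaning 16 minutes alone.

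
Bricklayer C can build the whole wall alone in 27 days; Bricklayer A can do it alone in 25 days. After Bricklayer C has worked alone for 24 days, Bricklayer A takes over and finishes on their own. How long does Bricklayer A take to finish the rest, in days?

25/9 days

In 24 days Bricklayer C does 24/27 = 8/9 of the job, leaving 1/9.
Bricklayer A works at 1/25 per day, so finishing takes 1/9 ÷ 1/25 = 25/9 days.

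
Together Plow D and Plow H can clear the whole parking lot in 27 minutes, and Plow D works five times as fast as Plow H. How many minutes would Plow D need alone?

Let Plow H's rate be r; then Plow D's rate is 5r, so together (5 + 1)r = 6r = 1/27.
Thus r = 1/162 per minute.
Plow H alone: 162 minutes; Plow D alone: 162/5 minutes.

162/5 minutes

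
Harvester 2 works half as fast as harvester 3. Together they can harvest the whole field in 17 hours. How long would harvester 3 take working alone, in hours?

51/2 hours

Let harvester 3's rate be r; then harvester 2's rate is (1/2)r, so together (1/2 + 1)r = (3/2)r = 1/17.
Thus r = 2/51 per hour.
Harvester 3 alone: 51/2 hours; harvester 2 alone: 51 hours.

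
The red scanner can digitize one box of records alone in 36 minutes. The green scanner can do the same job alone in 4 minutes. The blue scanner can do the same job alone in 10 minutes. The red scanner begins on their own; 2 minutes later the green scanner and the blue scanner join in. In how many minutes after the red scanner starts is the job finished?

In the first 2 minutes the red scanner alone does 2/36 = 1/18 of the job, leaving 17/18.
Once everyone is working, combined rate: 1/36 + 1/4 + 1/10 = (5 + 45 + 18)/180 = 68/180 = 17/45 per minute.
Remaining 17/18 at 17/45 per minute takes 5/2 minutes.
Total from the start = 2 + 5/2 = 9/2 minutes.

9/2 minutes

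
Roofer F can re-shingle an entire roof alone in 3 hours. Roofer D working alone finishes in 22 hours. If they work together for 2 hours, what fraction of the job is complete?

Combined rate: 1/3 + 1/22 = (22 + 3)/66 = 25/66 per hour.
In 2 hours they complete 2·25/66 = 25/33 of the job.

25/33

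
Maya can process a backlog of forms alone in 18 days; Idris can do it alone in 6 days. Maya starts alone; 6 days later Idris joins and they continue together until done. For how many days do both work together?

In 6 days Maya does 6/18 = 1/3 of the job, leaving 2/3.
Maya and Idris together work at 2/9 per day, so finishing takes 2/3 ÷ 2/9 = 3 days.

3 days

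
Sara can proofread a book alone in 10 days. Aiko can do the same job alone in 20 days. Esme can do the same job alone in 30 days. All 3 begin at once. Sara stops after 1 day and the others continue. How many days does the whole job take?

In the first 1 day the combined rate is 11/60, so 11/60 of the job is done, leaving 49/60.
After Sara leaves the rate is 1/12 per day; the remaining 49/60 takes 49/5 days.
Total = 1 + 49/5 = 54/5 days.

54/5 days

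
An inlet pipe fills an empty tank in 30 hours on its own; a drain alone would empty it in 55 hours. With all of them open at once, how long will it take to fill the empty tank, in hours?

66 hours

Net rate = 1/30 − 1/55 = (11 − 6)/330 = 5/330 = 1/66 per hour.
Filling time = 1 ÷ (1/66) = 66 hours.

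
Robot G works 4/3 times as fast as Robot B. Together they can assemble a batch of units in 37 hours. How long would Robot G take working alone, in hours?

259/4 hours

Let Robot B's rate be r; then Robot G's rate is (4/3)r, so together (4/3 + 1)r = (7/3)r = 1/37.
Thus r = 3/259 per hour.
Robot B alone: 259/3 hours; Robot G alone: 259/4 hours.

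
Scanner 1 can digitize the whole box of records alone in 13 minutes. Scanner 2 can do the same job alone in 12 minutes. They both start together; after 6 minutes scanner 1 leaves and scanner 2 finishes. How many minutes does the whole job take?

84/13 minutes

In the first 6 minutes the combined rate is 25/156, so 25/26 of the job is done, leaving 1/26.
After scanner 1 leaves the rate is 1/12 per minute; the remaining 1/26 takes 6/13 minutes.
Total = 6 + 6/13 = 84/13 minutes.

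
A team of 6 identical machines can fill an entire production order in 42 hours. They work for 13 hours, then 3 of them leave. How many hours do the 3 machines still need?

58 hours

One machine does 1/252 of the job per hour.
After 13 hours with 6 machines, 13/42 is done (29/42 left).
With 3 machines the rate is 3/252 = 1/84, so the rest takes 29/42 ÷ 1/84 = 58 hours.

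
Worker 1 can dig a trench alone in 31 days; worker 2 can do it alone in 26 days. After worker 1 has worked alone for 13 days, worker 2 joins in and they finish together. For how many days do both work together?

156/19 days

In 13 days worker 1 does 13/31 of the job, leaving 18/31.
Worker 1 and worker 2 together work at 57/806 per day, so finishing takes 18/31 ÷ 57/806 = 156/19 days.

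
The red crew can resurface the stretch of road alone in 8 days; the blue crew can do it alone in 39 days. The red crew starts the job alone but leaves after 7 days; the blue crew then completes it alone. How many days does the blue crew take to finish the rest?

39/8 days

In 7 days the red crew does 7/8 of the job, leaving 1/8.
The blue crew works at 1/39 per day, so finishing takes 1/8 ÷ 1/39 = 39/8 days.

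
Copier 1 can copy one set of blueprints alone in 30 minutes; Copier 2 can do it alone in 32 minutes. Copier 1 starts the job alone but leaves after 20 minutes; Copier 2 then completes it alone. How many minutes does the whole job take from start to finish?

92/3 minutes

In 20 minutes Copier 1 does 20/30 = 2/3 of the job, leaving 1/3.
Copier 2 works at 1/32 per minute, so finishing takes 1/3 ÷ 1/32 = 32/3 minutes.
Total time = 20 + 32/3 = 92/3 minutes.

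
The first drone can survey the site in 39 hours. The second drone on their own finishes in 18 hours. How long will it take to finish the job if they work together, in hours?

234/19 hours

Combined rate: 1/39 + 1/18 = (6 + 13)/234 = 19/234 per hour.
Time = 1 ÷ (19/234) = 234/19 hours.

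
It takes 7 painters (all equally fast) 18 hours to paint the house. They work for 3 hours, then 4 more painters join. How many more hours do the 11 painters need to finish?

105/11 hours

One painter does 1/126 of the job per hour.
After 3 hours with 7 painters, 1/6 is done (5/6 left).
With 11 painters the rate is 11/126, so the rest takes 5/6 ÷ 11/126 = 105/11 hours.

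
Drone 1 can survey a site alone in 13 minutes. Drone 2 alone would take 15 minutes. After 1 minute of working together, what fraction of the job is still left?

Combined rate: 1/13 + 1/15 = (15 + 13)/195 = 28/195 per minute.
In 1 minute they complete 1·28/195 = 28/195 of the job.
So 167/195 remains.

167/195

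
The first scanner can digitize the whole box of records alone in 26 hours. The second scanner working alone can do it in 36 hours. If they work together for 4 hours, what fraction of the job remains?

Combined rate: 1/26 + 1/36 = (18 + 13)/468 = 31/468 per hour.
In 4 hours they complete 4·31/468 = 31/117 of the job.
So 86/117 remains.

86/117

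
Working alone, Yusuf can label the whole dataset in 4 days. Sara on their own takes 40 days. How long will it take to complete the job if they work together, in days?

40/11 days

With two workers the combined time is the product over the sum: 4·40/(4+40) = 160/44 = 40/11 days.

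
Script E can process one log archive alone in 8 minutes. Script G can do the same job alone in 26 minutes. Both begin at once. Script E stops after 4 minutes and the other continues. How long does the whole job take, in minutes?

In the first 4 minutes the combined rate is 17/104, so 17/26 of the job is done, leaving 9/26.
After Script E leaves the rate is 1/26 per minute; the remaining 9/26 takes 9 minutes.
Total = 4 + 9 = 13 minutes.

13 minutes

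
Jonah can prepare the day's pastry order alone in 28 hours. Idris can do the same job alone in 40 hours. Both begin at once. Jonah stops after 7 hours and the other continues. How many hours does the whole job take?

30 hours

In the first 7 hours the combined rate is 17/280, so 17/40 of the job is done, leaving 23/40.
After Jonah leaves the rate is 1/40 per hour; the remaining 23/40 takes 23 hours.
Total = 7 + 23 = 30 hours.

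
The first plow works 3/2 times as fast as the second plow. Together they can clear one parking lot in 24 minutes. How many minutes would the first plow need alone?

40 minutes

Let the second plow's rate be r; then the first plow's rate is (3/2)r, so together (3/2 + 1)r = (5/2)r = 1/24.
Thus r = 1/60 per minute.
The second plow alone: 60 minutes; the first plow alone: 40 minutes.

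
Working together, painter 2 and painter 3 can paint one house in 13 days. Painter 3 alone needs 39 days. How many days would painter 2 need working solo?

Combined rate is 1/13 per day.
Known contribution: 1/39 per day.
So painter 2's rate is 1/13 − 1/39 = 2/39, meaning 39/2 days alone.

39/2 days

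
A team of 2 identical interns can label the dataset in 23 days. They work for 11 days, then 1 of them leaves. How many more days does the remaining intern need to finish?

24 days

One intern does 1/46 of the job per day.
After 11 days with 2 interns, 11/23 is done (12/23 left).
With 1 intern the rate is 1/46, so the rest takes 12/23 ÷ 1/46 = 24 days.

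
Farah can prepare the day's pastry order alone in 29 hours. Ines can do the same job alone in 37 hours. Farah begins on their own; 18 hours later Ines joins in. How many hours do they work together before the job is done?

37/6 hours

In the first 18 hours Farah alone does 18/29 of the job, leaving 11/29.
Once everyone is working, combined rate: 1/29 + 1/37 = (37 + 29)/1073 = 66/1073 per hour.
Remaining 11/29 at 66/1073 per hour takes 37/6 hours.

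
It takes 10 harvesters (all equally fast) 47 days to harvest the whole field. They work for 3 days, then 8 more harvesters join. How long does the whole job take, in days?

247/9 days

One harvester does 1/470 of the job per day.
After 3 days with 10 harvesters, 3/47 is done (44/47 left).
With 18 harvesters the rate is 18/470 = 9/235, so the rest takes 44/47 ÷ 9/235 = 220/9 days.
Total = 3 + 220/9 = 247/9 days.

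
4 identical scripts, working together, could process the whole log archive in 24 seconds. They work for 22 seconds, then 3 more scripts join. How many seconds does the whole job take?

One script does 1/96 of the job per second.
After 22 seconds with 4 scripts, 11/12 is done (1/12 left).
With 7 scripts the rate is 7/96, so the rest takes 1/12 ÷ 7/96 = 8/7 seconds.
Total = 22 + 8/7 = 162/7 seconds.

162/7 seconds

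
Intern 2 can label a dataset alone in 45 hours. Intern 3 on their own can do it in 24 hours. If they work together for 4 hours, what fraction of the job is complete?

Combined rate: 1/45 + 1/24 = (8 + 15)/360 = 23/360 per hour.
In 4 hours they complete 4·23/360 = 23/90 of the job.

23/90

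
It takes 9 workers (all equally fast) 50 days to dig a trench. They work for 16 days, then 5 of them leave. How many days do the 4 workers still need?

One worker does 1/450 of the job per day.
After 16 days with 9 workers, 8/25 is done (17/25 left).
With 4 workers the rate is 4/450 = 2/225, so the rest takes 17/25 ÷ 2/225 = 153/2 days.

153/2 days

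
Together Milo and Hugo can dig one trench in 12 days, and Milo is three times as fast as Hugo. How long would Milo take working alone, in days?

16 days

Let Hugo's rate be r; then Milo's rate is 3r, so together (3 + 1)r = 4r = 1/12.
Thus r = 1/48 per day.
Hugo alone: 48 days; Milo alone: 16 days.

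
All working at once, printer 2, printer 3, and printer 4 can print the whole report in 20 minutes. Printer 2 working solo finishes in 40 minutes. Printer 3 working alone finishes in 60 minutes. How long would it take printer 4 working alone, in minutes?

Combined rate is 1/20 per minute.
Known contribution: 1/40 + 1/60 = (3 + 2)/120 = 5/120 = 1/24 per minute.
So printer 4's rate is 1/20 − 1/24 = 1/120, meaning 120 minutes alone.

120 minutes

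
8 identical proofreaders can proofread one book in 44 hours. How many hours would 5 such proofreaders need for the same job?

Total work is 8·44 = 352 proofreader-hours.
With 5 proofreaders: 352/5 hours.

352/5 hours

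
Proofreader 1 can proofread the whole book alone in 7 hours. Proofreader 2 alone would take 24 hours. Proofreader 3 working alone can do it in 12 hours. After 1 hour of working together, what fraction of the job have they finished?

15/56

Combined rate: 1/7 + 1/24 + 1/12 = (24 + 7 + 14)/168 = 45/168 = 15/56 per hour.
In 1 hour they complete 1·15/56 = 15/56 of the job.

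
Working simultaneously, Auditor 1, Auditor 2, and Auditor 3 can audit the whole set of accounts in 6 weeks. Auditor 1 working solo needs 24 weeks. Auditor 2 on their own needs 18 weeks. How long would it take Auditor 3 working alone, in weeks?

Combined rate is 1/6 per week.
Known contribution: 1/24 + 1/18 = (3 + 4)/72 = 7/72 per week.
So Auditor 3's rate is 1/6 − 7/72 = 5/72, meaning 72/5 weeks alone.

72/5 weeks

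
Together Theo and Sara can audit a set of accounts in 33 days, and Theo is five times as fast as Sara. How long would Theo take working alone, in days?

198/5 days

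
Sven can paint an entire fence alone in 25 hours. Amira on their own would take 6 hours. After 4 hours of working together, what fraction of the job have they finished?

62/75

Combined rate: 1/25 + 1/6 = (6 + 25)/150 = 31/150 per hour.
In 4 hours they complete 4·31/150 = 62/75 of the job.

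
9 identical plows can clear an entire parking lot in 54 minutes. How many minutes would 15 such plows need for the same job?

162/5 minutes

Total work is 9·54 = 486 plow-minutes.
With 15 plows: 486/15 = 162/5 minutes.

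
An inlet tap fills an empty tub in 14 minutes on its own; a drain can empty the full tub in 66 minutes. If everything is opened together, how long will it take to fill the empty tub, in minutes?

231/13 minutes

Net rate = 1/14 − 1/66 = (33 − 7)/462 = 26/462 = 13/231 per minute.
Filling time = 1 ÷ (13/231) = 231/13 minutes.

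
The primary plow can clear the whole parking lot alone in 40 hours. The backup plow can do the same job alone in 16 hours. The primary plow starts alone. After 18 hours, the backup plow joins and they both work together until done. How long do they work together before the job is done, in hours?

44/7 hours

In the first 18 hours the primary plow alone does 18/40 = 9/20 of the job, leaving 11/20.
Once everyone is working, combined rate: 1/40 + 1/16 = (2 + 5)/80 = 7/80 per hour.
Remaining 11/20 at 7/80 per hour takes 44/7 hours.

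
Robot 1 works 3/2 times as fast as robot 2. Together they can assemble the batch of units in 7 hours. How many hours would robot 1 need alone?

35/3 hours

Let robot 2's rate be r; then robot 1's rate is (3/2)r, so together (3/2 + 1)r = (5/2)r = 1/7.
Thus r = 2/35 per hour.
Robot 2 alone: 35/2 hours; robot 1 alone: 35/3 hours.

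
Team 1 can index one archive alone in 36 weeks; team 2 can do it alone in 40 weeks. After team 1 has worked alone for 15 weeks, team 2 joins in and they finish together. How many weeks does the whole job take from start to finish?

In 15 weeks team 1 does 15/36 = 5/12 of the job, leaving 7/12.
Team 1 and team 2 together work at 19/360 per week, so finishing takes 7/12 ÷ 19/360 = 210/19 weeks.
Total time = 15 + 210/19 = 495/19 weeks.

495/19 weeks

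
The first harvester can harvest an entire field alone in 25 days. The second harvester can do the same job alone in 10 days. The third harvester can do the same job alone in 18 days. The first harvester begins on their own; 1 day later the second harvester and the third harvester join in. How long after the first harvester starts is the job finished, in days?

65/11 days

In the first 1 day the first harvester alone does 1/25 of the job, leaving 24/25.
Once everyone is working, combined rate: 1/25 + 1/10 + 1/18 = (18 + 45 + 25)/450 = 88/450 = 44/225 per day.
Remaining 24/25 at 44/225 per day takes 54/11 days.
Total from the start = 1 + 54/11 = 65/11 days.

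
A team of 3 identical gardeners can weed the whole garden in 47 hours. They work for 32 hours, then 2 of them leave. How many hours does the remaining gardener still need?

45 hours

One gardener does 1/141 of the job per hour.
After 32 hours with 3 gardeners, 32/47 is done (15/47 left).
With 1 gardener the rate is 1/141, so the rest takes 15/47 ÷ 1/141 = 45 hours.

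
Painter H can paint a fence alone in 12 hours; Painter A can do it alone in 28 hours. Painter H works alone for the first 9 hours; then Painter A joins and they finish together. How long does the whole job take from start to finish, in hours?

111/10 hours

In 9 hours Painter H does 9/12 = 3/4 of the job, leaving 1/4.
Painter H and Painter A together work at 5/42 per hour, so finishing takes 1/4 ÷ 5/42 = 21/10 hours.
Total time = 9 + 21/10 = 111/10 hours.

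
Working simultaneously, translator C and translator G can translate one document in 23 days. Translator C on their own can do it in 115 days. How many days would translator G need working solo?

Combined rate is 1/23 per day.
Known contribution: 1/115 per day.
So translator G's rate is 1/23 − 1/115 = 4/115, meaning 115/4 days alone.

115/4 days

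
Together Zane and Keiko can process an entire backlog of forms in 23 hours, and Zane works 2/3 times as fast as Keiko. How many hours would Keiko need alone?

Let Keiko's rate be r; then Zane's rate is (2/3)r, so together (2/3 + 1)r = (5/3)r = 1/23.
Thus r = 3/115 per hour.
Keiko alone: 115/3 hours; Zane alone: 115/2 hours.

115/3 hours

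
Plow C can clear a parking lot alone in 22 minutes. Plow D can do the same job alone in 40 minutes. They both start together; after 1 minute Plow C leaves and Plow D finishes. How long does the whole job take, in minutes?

420/11 minutes

In the first 1 minute the combined rate is 31/440, so 31/440 of the job is done, leaving 409/440.
After Plow C leaves the rate is 1/40 per minute; the remaining 409/440 takes 409/11 minutes.
Total = 1 + 409/11 = 420/11 minutes.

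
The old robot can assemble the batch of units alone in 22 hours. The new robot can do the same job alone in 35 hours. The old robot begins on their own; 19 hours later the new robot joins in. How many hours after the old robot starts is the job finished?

396/19 hours

In the first 19 hours the old robot alone does 19/22 of the job, leaving 3/22.
Once everyone is working, combined rate: 1/22 + 1/35 = (35 + 22)/770 = 57/770 per hour.
Remaining 3/22 at 57/770 per hour takes 35/19 hours.
Total from the start = 19 + 35/19 = 396/19 hours.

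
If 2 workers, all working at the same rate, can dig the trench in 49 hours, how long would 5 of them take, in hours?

98/5 hours

Total work is 2·49 = 98 worker-hours.
With 5 workers: 98/5 hours.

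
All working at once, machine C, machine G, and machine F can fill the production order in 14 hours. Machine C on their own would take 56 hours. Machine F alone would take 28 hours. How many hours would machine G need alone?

Combined rate is 1/14 per hour.
Known contribution: 1/56 + 1/28 = (1 + 2)/56 = 3/56 per hour.
So machine G's rate is 1/14 − 3/56 = 1/56, meaning 56 hours alone.

56 hours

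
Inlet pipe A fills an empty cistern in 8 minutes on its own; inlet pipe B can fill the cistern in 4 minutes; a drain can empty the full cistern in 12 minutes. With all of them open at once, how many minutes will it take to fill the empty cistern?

Net rate = 1/8 + 1/4 − 1/12 = (3 + 6 − 2)/24 = 7/24 per minute.
Filling time = 1 ÷ (7/24) = 24/7 minutes.

24/7 minutes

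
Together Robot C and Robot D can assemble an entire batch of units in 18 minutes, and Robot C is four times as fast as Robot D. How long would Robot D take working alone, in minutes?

90 minutes

Let Robot D's rate be r; then Robot C's rate is 4r, so together (4 + 1)r = 5r = 1/18.
Thus r = 1/90 per minute.
Robot D alone: 90 minutes; Robot C alone: 45/2 minutes.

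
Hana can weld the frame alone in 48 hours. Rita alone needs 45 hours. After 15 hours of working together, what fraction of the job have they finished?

31/48

Combined rate: 1/48 + 1/45 = (15 + 16)/720 = 31/720 per hour.
In 15 hours they complete 15·31/720 = 31/48 of the job.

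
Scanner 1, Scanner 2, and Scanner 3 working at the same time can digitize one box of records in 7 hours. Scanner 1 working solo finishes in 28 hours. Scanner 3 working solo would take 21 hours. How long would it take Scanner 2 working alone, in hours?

Combined rate is 1/7 per hour.
Known contribution: 1/28 + 1/21 = (3 + 4)/84 = 7/84 = 1/12 per hour.
So Scanner 2's rate is 1/7 − 1/12 = 5/84, meaning 84/5 hours alone.

84/5 hours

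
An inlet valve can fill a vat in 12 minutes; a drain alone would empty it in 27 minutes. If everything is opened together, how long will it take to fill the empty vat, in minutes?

108/5 minutes

Net rate = 1/12 − 1/27 = (9 − 4)/108 = 5/108 per minute.
Filling time = 1 ÷ (5/108) = 108/5 minutes.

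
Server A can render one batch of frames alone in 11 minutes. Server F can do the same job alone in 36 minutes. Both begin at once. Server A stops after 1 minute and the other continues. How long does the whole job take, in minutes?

In the first 1 minute the combined rate is 47/396, so 47/396 of the job is done, leaving 349/396.
After server A leaves the rate is 1/36 per minute; the remaining 349/396 takes 349/11 minutes.
Total = 1 + 349/11 = 360/11 minutes.

360/11 minutes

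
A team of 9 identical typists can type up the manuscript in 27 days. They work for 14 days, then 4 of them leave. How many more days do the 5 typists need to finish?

117/5 days

One typist does 1/243 of the job per day.
After 14 days with 9 typists, 14/27 is done (13/27 left).
With 5 typists the rate is 5/243, so the rest takes 13/27 ÷ 5/243 = 117/5 days.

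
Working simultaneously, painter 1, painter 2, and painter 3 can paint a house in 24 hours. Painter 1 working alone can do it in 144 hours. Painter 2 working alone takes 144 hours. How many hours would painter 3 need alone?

36 hours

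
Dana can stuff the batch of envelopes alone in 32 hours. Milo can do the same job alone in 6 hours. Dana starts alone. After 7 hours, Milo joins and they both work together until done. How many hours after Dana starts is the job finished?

In the first 7 hours Dana alone does 7/32 of the job, leaving 25/32.
Once everyone is working, combined rate: 1/32 + 1/6 = (3 + 16)/96 = 19/96 per hour.
Remaining 25/32 at 19/96 per hour takes 75/19 hours.
Total from the start = 7 + 75/19 = 208/19 hours.

208/19 hours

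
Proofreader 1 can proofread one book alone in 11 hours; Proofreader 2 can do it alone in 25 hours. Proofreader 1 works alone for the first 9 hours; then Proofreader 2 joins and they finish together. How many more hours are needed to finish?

In 9 hours Proofreader 1 does 9/11 of the job, leaving 2/11.
Proofreader 1 and Proofreader 2 together work at 36/275 per hour, so finishing takes 2/11 ÷ 36/275 = 25/18 hours.

25/18 hours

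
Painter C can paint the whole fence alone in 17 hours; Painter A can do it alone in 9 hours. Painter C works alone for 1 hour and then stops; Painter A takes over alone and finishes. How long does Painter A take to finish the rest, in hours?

In 1 hour Painter C does 1/17 of the job, leaving 16/17.
Painter A works at 1/9 per hour, so finishing takes 16/17 ÷ 1/9 = 144/17 hours.

144/17 hours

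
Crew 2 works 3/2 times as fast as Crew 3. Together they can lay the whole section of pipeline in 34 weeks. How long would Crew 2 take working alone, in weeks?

Let Crew 3's rate be r; then Crew 2's rate is (3/2)r, so together (3/2 + 1)r = (5/2)r = 1/34.
Thus r = 1/85 per week.
Crew 3 alone: 85 weeks; Crew 2 alone: 170/3 weeks.

170/3 weeks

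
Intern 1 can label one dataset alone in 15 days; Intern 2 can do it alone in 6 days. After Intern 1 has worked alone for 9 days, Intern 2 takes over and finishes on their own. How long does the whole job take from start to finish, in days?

In 9 days Intern 1 does 9/15 = 3/5 of the job, leaving 2/5.
Intern 2 works at 1/6 per day, so finishing takes 2/5 ÷ 1/6 = 12/5 days.
Total time = 9 + 12/5 = 57/5 days.

57/5 days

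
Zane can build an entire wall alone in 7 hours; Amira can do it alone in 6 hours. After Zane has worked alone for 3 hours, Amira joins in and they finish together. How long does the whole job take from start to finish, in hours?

63/13 hours

In 3 hours Zane does 3/7 of the job, leaving 4/7.
Zane and Amira together work at 13/42 per hour, so finishing takes 4/7 ÷ 13/42 = 24/13 hours.
Total time = 3 + 24/13 = 63/13 hours.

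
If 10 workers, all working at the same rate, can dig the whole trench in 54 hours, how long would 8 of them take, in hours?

135/2 hours

Total work is 10·54 = 540 worker-hours.
With 8 workers: 540/8 = 135/2 hours.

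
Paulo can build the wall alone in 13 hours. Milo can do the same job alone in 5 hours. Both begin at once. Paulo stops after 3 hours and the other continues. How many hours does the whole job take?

In the first 3 hours the combined rate is 18/65, so 54/65 of the job is done, leaving 11/65.
After Paulo leaves the rate is 1/5 per hour; the remaining 11/65 takes 11/13 hours.
Total = 3 + 11/13 = 50/13 hours.

50/13 hours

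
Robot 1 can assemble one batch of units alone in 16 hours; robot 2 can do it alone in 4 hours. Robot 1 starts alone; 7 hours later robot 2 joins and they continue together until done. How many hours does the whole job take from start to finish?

44/5 hours

In 7 hours robot 1 does 7/16 of the job, leaving 9/16.
Robot 1 and robot 2 together work at 5/16 per hour, so finishing takes 9/16 ÷ 5/16 = 9/5 hours.
Total time = 7 + 9/5 = 44/5 hours.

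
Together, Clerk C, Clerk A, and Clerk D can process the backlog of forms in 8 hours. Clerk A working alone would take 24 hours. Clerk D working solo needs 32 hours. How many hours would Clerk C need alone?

96/5 hours

Combined rate is 1/8 per hour.
Known contribution: 1/24 + 1/32 = (4 + 3)/96 = 7/96 per hour.
So Clerk C's rate is 1/8 − 7/96 = 5/96, meaning 96/5 hours alone.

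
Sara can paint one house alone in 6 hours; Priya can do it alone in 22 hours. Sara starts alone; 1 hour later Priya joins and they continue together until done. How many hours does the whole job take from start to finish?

In 1 hour Sara does 1/6 of the job, leaving 5/6.
Sara and Priya together work at 7/33 per hour, so finishing takes 5/6 ÷ 7/33 = 55/14 hours.
Total time = 1 + 55/14 = 69/14 hours.

69/14 hours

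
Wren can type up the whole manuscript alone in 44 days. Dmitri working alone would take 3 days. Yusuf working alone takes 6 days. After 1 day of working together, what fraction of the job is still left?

Combined rate: 1/44 + 1/3 + 1/6 = (3 + 44 + 22)/132 = 69/132 = 23/44 per day.
In 1 day they complete 1·23/44 = 23/44 of the job.
So 21/44 remains.

21/44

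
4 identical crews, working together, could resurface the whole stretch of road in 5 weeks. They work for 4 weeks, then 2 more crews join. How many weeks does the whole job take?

14/3 weeks

One crew does 1/20 of the job per week.
After 4 weeks with 4 crews, 4/5 is done (1/5 left).
With 6 crews the rate is 6/20 = 3/10, so the rest takes 1/5 ÷ 3/10 = 2/3 weeks.
Total = 4 + 2/3 = 14/3 weeks.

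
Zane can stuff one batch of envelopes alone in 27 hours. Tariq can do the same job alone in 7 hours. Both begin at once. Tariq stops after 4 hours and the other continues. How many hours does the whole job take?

In the first 4 hours the combined rate is 34/189, so 136/189 of the job is done, leaving 53/189.
After Tariq leaves the rate is 1/27 per hour; the remaining 53/189 takes 53/7 hours.
Total = 4 + 53/7 = 81/7 hours.

81/7 hours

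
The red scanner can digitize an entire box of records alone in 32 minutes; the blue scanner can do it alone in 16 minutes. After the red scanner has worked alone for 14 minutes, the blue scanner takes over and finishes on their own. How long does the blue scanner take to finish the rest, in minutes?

9 minutes

In 14 minutes the red scanner does 14/32 = 7/16 of the job, leaving 9/16.
The blue scanner works at 1/16 per minute, so finishing takes 9/16 ÷ 1/16 = 9 minutes.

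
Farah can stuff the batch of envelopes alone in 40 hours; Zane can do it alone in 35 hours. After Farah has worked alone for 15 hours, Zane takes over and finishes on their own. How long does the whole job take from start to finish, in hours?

295/8 hours

In 15 hours Farah does 15/40 = 3/8 of the job, leaving 5/8.
Zane works at 1/35 per hour, so finishing takes 5/8 ÷ 1/35 = 175/8 hours.
Total time = 15 + 175/8 = 295/8 hours.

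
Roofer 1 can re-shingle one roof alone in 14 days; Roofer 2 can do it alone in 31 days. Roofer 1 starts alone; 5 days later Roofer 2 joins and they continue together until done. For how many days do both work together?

31/5 days

In 5 days Roofer 1 does 5/14 of the job, leaving 9/14.
Roofer 1 and Roofer 2 together work at 45/434 per day, so finishing takes 9/14 ÷ 45/434 = 31/5 days.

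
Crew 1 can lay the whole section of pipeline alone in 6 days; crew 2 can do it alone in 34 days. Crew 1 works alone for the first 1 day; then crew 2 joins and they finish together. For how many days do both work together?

17/4 days

In 1 day crew 1 does 1/6 of the job, leaving 5/6.
Crew 1 and crew 2 together work at 10/51 per day, so finishing takes 5/6 ÷ 10/51 = 17/4 days.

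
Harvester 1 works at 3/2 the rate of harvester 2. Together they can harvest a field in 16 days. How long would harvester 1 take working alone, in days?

Let harvester 2's rate be r; then harvester 1's rate is (3/2)r, so together (3/2 + 1)r = (5/2)r = 1/16.
Thus r = 1/40 per day.
Harvester 2 alone: 40 days; harvester 1 alone: 80/3 days.

80/3 days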